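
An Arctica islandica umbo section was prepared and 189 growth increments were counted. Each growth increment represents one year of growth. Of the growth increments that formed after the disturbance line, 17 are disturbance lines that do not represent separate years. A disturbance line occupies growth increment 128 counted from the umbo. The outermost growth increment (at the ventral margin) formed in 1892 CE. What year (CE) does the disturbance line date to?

1848 CE

The disturbance line sits at growth increment 128 from the umbo, so 189 − 128 = 61 growth increments formed after it.
Removing the 17 false growth increments leaves 61 − 17 = 44 true growth increments beyond the disturbance line.
Counting back 44 years from 1892 CE places the disturbance line in 1892 − 44 = 1848 CE.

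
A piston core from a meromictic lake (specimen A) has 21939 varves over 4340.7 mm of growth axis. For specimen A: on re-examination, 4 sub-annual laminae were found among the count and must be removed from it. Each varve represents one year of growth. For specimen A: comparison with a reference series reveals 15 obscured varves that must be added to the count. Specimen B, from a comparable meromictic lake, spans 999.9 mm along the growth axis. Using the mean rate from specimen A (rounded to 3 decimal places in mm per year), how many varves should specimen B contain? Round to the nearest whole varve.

Specimen A: after corrections the count is 21939 − 4 + 15 = 21950 varves.
A: Mean rate = 4340.7 mm / 21950 years ≈ 0.198 mm/yr.
Specimen B: 999.9 mm / 0.198 mm per year = 5050.00 years ≈ 5050 varves.

5050 varves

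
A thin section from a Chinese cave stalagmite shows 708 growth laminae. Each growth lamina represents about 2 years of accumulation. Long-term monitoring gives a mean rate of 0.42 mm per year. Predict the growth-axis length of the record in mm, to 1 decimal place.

594.7 mm

708 growth laminae at 2 years each span 708 × 2 = 1416 years.
Predicted length = 0.42 mm/year × 1416 years = 594.7 mm.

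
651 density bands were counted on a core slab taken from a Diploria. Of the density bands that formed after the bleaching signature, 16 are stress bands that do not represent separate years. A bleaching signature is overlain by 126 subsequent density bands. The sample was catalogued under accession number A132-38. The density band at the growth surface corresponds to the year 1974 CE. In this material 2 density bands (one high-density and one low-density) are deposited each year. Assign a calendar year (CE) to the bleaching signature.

1919 CE

126 density bands formed after the bleaching signature.
Excluding 16 false density bands: 126 − 16 = 110.
Dividing by 2 density bands per year: 110 / 2 = 55 years.
1974 − 55 = 1919 CE.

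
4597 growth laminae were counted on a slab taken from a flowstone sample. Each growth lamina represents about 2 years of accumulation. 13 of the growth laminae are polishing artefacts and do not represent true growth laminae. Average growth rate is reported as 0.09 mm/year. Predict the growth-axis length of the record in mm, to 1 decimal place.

825.1 mm

After corrections the count is 4597 − 13 = 4584 growth laminae.
At 2 years per growth lamina, 4584 × 2 = 9168 years.
9168 years at 0.09 mm/year gives 0.09 × 9168 = 825.1 mm.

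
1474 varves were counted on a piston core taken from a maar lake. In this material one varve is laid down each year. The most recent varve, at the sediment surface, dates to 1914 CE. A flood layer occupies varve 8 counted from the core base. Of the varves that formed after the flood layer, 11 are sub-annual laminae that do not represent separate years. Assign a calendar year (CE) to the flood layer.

459 CE

1474 − 8 = 1466 varves lie beyond the flood layer toward the sediment surface.
1466 − 11 false = 1455 true varves after the flood layer.
The varve at the sediment surface is 1914 CE, so the flood layer dates to 1914 − 1455 = 459 CE.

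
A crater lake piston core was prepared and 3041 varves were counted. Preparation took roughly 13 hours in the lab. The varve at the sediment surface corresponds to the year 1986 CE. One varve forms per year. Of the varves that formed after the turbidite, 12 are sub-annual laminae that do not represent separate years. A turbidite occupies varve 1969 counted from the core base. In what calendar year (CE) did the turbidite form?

926 CE

Between varve 1969 and the sediment surface there are 3041 − 1969 = 1072 varves.
1072 − 12 false = 1060 true varves after the turbidite.
The varve at the sediment surface is 1986 CE, so the turbidite dates to 1986 − 1060 = 926 CE.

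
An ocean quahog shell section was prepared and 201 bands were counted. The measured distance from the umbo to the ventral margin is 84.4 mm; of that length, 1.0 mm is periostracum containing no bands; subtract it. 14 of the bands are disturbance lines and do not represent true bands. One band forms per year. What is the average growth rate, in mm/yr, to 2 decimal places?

Adjusted count: 201 − 14 = 187 bands.
Net length = 84.4 − 1.0 = 83.4 mm.
Mean rate = 83.4 mm / 187 years ≈ 0.45 mm/yr.

0.45 mm/yr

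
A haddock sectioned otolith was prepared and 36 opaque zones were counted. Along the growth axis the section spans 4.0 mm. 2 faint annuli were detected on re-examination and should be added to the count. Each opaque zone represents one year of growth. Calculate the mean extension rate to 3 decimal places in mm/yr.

0.105 mm/yr

Adjusted count: 36 + 2 = 38 opaque zones.
Mean rate = 4.0 mm / 38 years ≈ 0.105 mm/yr.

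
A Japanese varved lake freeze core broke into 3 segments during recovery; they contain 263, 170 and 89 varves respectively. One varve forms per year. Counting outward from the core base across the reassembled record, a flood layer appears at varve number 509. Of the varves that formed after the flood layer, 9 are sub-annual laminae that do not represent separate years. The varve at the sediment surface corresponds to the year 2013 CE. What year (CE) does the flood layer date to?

2009 CE

Total varves = 263 + 170 + 89 = 522.
522 − 509 = 13 varves lie beyond the flood layer toward the sediment surface.
Excluding 9 false varves: 13 − 9 = 4.
2013 − 4 = 2009 CE.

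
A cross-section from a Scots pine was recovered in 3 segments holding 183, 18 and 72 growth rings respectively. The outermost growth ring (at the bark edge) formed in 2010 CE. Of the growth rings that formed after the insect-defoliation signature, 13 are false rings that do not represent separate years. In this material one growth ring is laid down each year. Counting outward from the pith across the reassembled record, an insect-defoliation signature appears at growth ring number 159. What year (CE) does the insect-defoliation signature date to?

Total growth rings = 183 + 18 + 72 = 273.
273 − 159 = 114 growth rings lie beyond the insect-defoliation signature toward the bark edge.
114 − 13 false = 101 true growth rings after the insect-defoliation signature.
The growth ring at the bark edge is 2010 CE, so the insect-defoliation signature dates to 2010 − 101 = 1909 CE.

1909 CE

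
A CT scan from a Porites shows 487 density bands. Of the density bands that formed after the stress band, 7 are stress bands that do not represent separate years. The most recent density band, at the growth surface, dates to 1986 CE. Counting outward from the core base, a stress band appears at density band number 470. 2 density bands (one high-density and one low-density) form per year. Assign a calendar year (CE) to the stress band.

The stress band sits at density band 470 from the core base, so 487 − 470 = 17 density bands formed after it.
17 − 7 false = 10 true density bands after the stress band.
10 density bands at 2 per year is 10 / 2 = 5 years.
Counting back 5 years from 1986 CE places the stress band in 1986 − 5 = 1981 CE.

1981 CE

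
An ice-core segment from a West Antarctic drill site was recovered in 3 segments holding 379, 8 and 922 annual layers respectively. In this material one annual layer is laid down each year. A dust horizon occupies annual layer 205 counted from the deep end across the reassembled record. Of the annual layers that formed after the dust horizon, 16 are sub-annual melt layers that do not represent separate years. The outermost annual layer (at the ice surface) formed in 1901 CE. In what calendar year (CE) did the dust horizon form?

Total annual layers = 379 + 8 + 922 = 1309.
The dust horizon sits at annual layer 205 from the deep end, so 1309 − 205 = 1104 annual layers formed after it.
Removing the 16 false annual layers leaves 1104 − 16 = 1088 true annual layers beyond the dust horizon.
The annual layer at the ice surface is 1901 CE, so the dust horizon dates to 1901 − 1088 = 813 CE.

813 CE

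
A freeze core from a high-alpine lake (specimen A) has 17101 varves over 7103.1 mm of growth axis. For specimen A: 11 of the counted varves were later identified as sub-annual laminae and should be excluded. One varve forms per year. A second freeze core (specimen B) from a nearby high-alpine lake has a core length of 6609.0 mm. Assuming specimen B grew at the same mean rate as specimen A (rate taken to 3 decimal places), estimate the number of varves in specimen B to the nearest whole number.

Specimen A: adjusted count: 17101 − 11 = 17090 varves.
A: 7103.1 mm over 17090 years gives 7103.1 / 17090 ≈ 0.416 mm/yr.
Specimen B: 6609.0 mm / 0.416 mm per year = 15887.02 years ≈ 15887 varves.

15887 varves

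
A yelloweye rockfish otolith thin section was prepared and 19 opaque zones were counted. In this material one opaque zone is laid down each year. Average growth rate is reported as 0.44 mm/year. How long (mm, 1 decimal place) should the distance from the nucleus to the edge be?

8.4 mm

19 years of growth are recorded.
19 years at 0.44 mm/year gives 0.44 × 19 = 8.4 mm.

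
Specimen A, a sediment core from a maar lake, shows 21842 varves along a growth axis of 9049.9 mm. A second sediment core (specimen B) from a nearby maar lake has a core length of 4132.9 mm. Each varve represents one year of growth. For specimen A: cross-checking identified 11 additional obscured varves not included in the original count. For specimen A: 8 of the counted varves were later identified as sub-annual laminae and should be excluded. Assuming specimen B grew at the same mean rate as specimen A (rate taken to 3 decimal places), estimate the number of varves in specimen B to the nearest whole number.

9983 varves

Specimen A: after corrections the count is 21842 − 8 + 11 = 21845 varves.
A: 9049.9 mm over 21845 years gives 9049.9 / 21845 ≈ 0.414 mm/yr.
Specimen B: 4132.9 mm / 0.414 mm per year = 9982.85 years ≈ 9983 varves.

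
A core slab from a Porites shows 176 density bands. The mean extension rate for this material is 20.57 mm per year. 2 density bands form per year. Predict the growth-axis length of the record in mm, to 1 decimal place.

Dividing by 2 density bands per year: 176 / 2 = 88 years.
Predicted length = 20.57 mm/year × 88 years = 1810.2 mm.

1810.2 mm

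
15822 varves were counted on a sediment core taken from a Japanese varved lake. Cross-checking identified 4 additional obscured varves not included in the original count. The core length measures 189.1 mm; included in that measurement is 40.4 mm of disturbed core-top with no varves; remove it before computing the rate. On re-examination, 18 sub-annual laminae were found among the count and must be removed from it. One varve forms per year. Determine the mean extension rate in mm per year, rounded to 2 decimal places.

True varve count = 15822 − 18 + 4 = 15808.
Net length = 189.1 − 40.4 = 148.7 mm.
Mean rate = 148.7 mm / 15808 years ≈ 0.01 mm per year.

0.01 mm per year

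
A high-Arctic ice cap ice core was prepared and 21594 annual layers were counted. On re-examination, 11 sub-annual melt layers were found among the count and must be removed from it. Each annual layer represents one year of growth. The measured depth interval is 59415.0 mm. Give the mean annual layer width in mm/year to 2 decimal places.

2.75 mm/year

After corrections the count is 21594 − 11 = 21583 annual layers.
59415.0 mm over 21583 years gives 59415.0 / 21583 ≈ 2.75 mm/year.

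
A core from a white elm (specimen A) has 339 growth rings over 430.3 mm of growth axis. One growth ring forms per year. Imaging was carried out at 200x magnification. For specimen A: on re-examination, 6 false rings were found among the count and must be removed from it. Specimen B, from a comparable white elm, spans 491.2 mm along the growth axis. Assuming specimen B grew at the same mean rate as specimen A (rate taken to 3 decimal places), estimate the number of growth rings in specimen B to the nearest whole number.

380 growth rings

Specimen A: after corrections the count is 339 − 6 = 333 growth rings.
A: Extension rate ≈ 430.3 / 333 = 1.292 mm per year.
For B, 491.2 / 1.292 = 380.19 years ≈ 380 growth rings.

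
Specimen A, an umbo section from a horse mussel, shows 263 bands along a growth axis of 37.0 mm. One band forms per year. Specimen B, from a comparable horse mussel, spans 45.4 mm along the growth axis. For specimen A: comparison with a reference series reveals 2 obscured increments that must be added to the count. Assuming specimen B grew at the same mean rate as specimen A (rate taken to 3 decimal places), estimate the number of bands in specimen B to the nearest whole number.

324 bands

Specimen A: correcting the raw count gives 263 + 2 = 265 true bands.
A: 37.0 mm over 265 years gives 37.0 / 265 ≈ 0.140 mm/year.
B spans 45.4 / 0.140 = 324.29 years ≈ 324 bands.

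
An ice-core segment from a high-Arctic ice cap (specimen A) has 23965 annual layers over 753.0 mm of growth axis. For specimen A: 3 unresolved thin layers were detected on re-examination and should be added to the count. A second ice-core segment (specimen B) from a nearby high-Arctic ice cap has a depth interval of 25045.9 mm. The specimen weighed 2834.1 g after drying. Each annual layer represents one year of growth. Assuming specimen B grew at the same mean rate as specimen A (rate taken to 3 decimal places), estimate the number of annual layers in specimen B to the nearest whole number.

Specimen A: after corrections the count is 23965 + 3 = 23968 annual layers.
A: Mean rate = 753.0 mm / 23968 years ≈ 0.031 mm per year.
B spans 25045.9 / 0.031 = 807932.26 years ≈ 807932 annual layers.

807932 annual layers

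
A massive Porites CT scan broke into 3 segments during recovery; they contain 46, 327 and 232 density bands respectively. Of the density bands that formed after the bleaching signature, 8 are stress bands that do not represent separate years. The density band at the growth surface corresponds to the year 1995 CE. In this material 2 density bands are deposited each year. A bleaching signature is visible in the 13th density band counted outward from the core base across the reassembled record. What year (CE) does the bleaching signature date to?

Total density bands = 46 + 327 + 232 = 605.
The bleaching signature sits at density band 13 from the core base, so 605 − 13 = 592 density bands formed after it.
Removing the 8 false density bands leaves 592 − 8 = 584 true density bands beyond the bleaching signature.
Dividing by 2 density bands per year: 584 / 2 = 292 years.
The density band at the growth surface is 1995 CE, so the bleaching signature dates to 1995 − 292 = 1703 CE.

1703 CE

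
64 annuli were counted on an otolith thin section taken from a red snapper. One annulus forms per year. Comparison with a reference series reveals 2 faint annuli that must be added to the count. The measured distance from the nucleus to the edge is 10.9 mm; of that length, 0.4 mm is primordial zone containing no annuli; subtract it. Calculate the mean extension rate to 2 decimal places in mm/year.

After corrections the count is 64 + 2 = 66 annuli.
Net length = 10.9 − 0.4 = 10.5 mm.
10.5 mm over 66 years gives 10.5 / 66 ≈ 0.16 mm/year.

0.16 mm/year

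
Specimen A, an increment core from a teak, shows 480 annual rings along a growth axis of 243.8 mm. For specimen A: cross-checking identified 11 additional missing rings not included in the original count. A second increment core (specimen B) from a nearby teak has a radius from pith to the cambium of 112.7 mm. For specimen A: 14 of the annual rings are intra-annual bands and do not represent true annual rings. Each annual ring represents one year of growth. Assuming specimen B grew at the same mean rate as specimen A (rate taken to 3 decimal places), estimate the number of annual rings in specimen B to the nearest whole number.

221 annual rings

Specimen A: adjusted count: 480 − 14 + 11 = 477 annual rings.
A: 243.8 mm over 477 years gives 243.8 / 477 ≈ 0.511 mm/yr.
Specimen B: 112.7 mm / 0.511 mm per year = 220.55 years ≈ 221 annual rings.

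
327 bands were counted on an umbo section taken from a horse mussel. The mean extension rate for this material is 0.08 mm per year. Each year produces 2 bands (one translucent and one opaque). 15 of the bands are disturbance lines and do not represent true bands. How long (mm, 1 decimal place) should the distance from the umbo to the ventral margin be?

12.5 mm

Correcting the raw count gives 327 − 15 = 312 true bands.
With 2 bands per year, 312 / 2 = 156 years.
Length ≈ 0.08 × 156 = 12.5 mm.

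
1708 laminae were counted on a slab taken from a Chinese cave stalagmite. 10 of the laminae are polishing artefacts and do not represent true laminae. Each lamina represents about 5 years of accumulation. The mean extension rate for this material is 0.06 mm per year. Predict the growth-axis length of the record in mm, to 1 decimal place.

After corrections the count is 1708 − 10 = 1698 laminae.
At 5 years per lamina, 1698 × 5 = 8490 years.
Length ≈ 0.06 × 8490 = 509.4 mm.

509.4 mm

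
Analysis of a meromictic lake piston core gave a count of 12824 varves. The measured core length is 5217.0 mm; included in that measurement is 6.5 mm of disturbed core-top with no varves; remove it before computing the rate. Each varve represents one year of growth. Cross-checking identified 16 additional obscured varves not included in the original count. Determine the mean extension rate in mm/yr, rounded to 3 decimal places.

0.406 mm/yr

After corrections the count is 12824 + 16 = 12840 varves.
Removing the 6.5 mm offcut leaves 5217.0 − 6.5 = 5210.5 mm.
Extension rate ≈ 5210.5 / 12840 = 0.406 mm/yr.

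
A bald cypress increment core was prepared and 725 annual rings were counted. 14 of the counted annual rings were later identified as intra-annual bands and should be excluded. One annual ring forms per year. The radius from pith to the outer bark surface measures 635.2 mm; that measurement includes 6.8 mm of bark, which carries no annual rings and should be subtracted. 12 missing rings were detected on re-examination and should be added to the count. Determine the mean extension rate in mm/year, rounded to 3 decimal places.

True annual ring count = 725 − 14 + 12 = 723.
The growth record spans 635.2 − 6.8 = 628.4 mm.
Extension rate ≈ 628.4 / 723 = 0.869 mm/year.

0.869 mm/year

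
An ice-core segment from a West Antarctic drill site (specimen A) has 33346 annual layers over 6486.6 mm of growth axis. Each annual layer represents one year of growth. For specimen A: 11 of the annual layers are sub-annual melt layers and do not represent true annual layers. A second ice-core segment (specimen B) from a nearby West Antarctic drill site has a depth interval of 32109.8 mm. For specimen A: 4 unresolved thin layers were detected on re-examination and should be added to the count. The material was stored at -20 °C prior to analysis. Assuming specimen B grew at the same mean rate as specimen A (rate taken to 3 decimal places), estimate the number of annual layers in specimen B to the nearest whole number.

Specimen A: after corrections the count is 33346 − 11 + 4 = 33339 annual layers.
A: Extension rate ≈ 6486.6 / 33339 = 0.195 mm/year.
For B, 32109.8 / 0.195 = 164665.64 years ≈ 164666 annual layers.

164666 annual layers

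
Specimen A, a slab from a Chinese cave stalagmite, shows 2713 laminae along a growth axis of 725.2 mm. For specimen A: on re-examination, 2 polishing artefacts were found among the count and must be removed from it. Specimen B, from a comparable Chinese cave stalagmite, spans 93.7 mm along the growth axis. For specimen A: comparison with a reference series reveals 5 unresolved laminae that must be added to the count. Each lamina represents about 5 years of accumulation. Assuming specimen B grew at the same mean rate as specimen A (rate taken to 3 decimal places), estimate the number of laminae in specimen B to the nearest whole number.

Specimen A: correcting the raw count gives 2713 − 2 + 5 = 2716 true laminae.
Specimen A: multiplying by 5 years per lamina: 2716 × 5 = 13580 years.
A: Mean rate = 725.2 mm / 13580 years ≈ 0.053 mm/year.
For B, 93.7 / 0.053 = 1767.92 years; at 5 years per lamina that is 1767.92 / 5 ≈ 354 laminae.

354 laminae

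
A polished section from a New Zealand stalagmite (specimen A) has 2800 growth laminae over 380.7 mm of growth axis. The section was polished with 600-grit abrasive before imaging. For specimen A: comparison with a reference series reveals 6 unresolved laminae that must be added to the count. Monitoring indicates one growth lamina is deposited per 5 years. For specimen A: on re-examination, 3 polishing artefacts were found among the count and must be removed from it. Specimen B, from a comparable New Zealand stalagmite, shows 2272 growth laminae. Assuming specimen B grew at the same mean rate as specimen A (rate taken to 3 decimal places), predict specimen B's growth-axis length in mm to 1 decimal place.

306.7 mm

Specimen A: adjusted count: 2800 − 3 + 6 = 2803 growth laminae.
Specimen A: 2803 growth laminae at 5 years each span 2803 × 5 = 14015 years.
A: Mean rate = 380.7 mm / 14015 years ≈ 0.027 mm/yr.
Specimen B: at 5 years per growth lamina, 2272 × 5 = 11360 years. For B, 0.027 mm/year × 11360 years = 306.7 mm.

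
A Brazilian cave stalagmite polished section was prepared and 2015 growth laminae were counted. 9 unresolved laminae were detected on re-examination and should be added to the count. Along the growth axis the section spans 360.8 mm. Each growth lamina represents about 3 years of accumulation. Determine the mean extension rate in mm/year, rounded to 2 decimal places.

Adjusted count: 2015 + 9 = 2024 growth laminae.
At 3 years per growth lamina, 2024 × 3 = 6072 years.
360.8 mm over 6072 years gives 360.8 / 6072 ≈ 0.06 mm/year.

0.06 mm/year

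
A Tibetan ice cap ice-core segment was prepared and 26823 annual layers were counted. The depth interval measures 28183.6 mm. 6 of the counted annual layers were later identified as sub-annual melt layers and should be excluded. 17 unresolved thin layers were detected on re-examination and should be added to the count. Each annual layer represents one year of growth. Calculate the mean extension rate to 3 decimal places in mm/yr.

1.050 mm/yr

Adjusted count: 26823 − 6 + 17 = 26834 annual layers.
Extension rate ≈ 28183.6 / 26834 = 1.050 mm/yr.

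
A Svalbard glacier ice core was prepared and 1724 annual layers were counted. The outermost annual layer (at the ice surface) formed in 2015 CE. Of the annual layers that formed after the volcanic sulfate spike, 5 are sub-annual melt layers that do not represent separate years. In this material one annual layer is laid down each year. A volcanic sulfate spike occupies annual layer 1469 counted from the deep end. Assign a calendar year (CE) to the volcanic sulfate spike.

The volcanic sulfate spike sits at annual layer 1469 from the deep end, so 1724 − 1469 = 255 annual layers formed after it.
Excluding 5 false annual layers: 255 − 5 = 250.
Counting back 250 years from 2015 CE places the volcanic sulfate spike in 2015 − 250 = 1765 CE.

1765 CE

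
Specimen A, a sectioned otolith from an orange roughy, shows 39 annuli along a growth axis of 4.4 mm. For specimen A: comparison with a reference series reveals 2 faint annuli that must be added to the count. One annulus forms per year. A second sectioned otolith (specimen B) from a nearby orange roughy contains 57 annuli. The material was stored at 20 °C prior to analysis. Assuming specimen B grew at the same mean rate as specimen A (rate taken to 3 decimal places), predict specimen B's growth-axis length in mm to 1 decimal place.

Specimen A: correcting the raw count gives 39 + 2 = 41 true annuli.
A: Extension rate ≈ 4.4 / 41 = 0.107 mm per year.
For B, 0.107 mm/year × 57 years = 6.1 mm.

6.1 mm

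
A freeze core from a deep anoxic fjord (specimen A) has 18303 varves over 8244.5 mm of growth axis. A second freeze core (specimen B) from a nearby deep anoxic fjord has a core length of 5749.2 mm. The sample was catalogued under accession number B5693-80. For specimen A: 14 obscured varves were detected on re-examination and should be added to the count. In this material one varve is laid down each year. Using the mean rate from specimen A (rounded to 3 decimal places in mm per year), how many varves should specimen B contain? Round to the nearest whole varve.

12776 varves

Specimen A: correcting the raw count gives 18303 + 14 = 18317 true varves.
A: Mean rate = 8244.5 mm / 18317 years ≈ 0.450 mm/yr.
Specimen B: 5749.2 mm / 0.450 mm per year = 12776.00 years ≈ 12776 varves.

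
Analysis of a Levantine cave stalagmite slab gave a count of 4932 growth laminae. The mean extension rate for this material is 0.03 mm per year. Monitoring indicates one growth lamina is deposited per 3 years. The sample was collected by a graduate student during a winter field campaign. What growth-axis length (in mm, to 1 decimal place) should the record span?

At 3 years per growth lamina, 4932 × 3 = 14796 years.
Length ≈ 0.03 × 14796 = 443.9 mm.

443.9 mm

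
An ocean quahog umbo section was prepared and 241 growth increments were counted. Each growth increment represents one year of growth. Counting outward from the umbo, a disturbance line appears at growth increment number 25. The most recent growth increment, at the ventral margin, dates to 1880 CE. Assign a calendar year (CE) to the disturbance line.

1664 CE

The disturbance line sits at growth increment 25 from the umbo, so 241 − 25 = 216 growth increments formed after it.
Counting back 216 years from 1880 CE places the disturbance line in 1880 − 216 = 1664 CE.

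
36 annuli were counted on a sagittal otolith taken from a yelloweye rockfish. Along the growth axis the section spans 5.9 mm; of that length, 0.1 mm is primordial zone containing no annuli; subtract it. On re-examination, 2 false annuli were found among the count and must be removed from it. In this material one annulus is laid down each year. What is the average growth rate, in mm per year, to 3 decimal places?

0.171 mm per year

Correcting the raw count gives 36 − 2 = 34 true annuli.
The growth record spans 5.9 − 0.1 = 5.8 mm.
5.8 mm over 34 years gives 5.8 / 34 ≈ 0.171 mm per year.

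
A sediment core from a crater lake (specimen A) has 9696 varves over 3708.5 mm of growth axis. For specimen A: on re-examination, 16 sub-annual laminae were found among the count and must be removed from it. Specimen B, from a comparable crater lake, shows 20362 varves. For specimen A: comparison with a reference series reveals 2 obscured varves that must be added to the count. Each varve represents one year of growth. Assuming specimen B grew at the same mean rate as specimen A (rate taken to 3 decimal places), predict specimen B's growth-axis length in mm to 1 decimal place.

Specimen A: correcting the raw count gives 9696 − 16 + 2 = 9682 true varves.
A: 3708.5 mm over 9682 years gives 3708.5 / 9682 ≈ 0.383 mm/yr.
For B, 0.383 mm/year × 20362 years = 7798.6 mm.

7798.6 mm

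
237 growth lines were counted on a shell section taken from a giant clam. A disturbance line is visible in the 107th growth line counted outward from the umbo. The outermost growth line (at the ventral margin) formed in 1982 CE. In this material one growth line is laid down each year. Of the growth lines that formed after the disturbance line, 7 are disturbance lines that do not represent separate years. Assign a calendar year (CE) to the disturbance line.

237 − 107 = 130 growth lines lie beyond the disturbance line toward the ventral margin.
Excluding 7 false growth lines: 130 − 7 = 123.
Counting back 123 years from 1982 CE places the disturbance line in 1982 − 123 = 1859 CE.

1859 CE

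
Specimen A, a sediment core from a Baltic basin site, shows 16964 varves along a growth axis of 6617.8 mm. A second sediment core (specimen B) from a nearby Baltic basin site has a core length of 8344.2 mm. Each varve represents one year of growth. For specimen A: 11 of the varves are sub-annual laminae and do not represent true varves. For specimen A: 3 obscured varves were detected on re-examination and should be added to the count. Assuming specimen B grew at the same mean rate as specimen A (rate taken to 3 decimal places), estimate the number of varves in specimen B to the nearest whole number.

Specimen A: true varve count = 16964 − 11 + 3 = 16956.
A: Extension rate ≈ 6617.8 / 16956 = 0.390 mm/year.
For B, 8344.2 / 0.390 = 21395.38 years ≈ 21395 varves.

21395 varves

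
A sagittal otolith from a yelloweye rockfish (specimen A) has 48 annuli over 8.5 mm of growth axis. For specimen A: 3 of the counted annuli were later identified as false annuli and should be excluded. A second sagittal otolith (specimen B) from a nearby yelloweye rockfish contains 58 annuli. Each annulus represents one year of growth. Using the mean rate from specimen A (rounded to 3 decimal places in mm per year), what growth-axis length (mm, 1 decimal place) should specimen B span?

11.0 mm

Specimen A: correcting the raw count gives 48 − 3 = 45 true annuli.
A: Extension rate ≈ 8.5 / 45 = 0.189 mm/yr.
For B, 0.189 mm/year × 58 years = 11.0 mm.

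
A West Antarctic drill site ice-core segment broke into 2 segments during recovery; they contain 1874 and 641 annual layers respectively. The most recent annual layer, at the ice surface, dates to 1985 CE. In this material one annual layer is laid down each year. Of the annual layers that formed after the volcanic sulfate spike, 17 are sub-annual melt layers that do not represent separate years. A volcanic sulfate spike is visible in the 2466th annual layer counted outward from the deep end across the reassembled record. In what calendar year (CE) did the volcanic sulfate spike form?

Total annual layers = 1874 + 641 = 2515.
The volcanic sulfate spike sits at annual layer 2466 from the deep end, so 2515 − 2466 = 49 annual layers formed after it.
49 − 17 false = 32 true annual layers after the volcanic sulfate spike.
The annual layer at the ice surface is 1985 CE, so the volcanic sulfate spike dates to 1985 − 32 = 1953 CE.

1953 CE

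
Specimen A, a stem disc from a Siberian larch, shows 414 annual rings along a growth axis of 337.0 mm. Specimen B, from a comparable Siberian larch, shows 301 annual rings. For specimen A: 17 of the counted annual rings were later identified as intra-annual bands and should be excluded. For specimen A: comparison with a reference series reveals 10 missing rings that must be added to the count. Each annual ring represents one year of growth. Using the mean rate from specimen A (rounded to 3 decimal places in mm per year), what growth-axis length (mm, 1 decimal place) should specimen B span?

Specimen A: true annual ring count = 414 − 17 + 10 = 407.
A: Extension rate ≈ 337.0 / 407 = 0.828 mm per year.
For B, 0.828 mm/year × 301 years = 249.2 mm.

249.2 mm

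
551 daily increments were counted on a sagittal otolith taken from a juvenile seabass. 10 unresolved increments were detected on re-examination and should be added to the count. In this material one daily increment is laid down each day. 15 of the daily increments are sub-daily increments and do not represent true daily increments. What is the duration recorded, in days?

Correcting the raw count gives 551 − 15 + 10 = 546 true daily increments.
At one daily increment per day, that is 546 days.

546 d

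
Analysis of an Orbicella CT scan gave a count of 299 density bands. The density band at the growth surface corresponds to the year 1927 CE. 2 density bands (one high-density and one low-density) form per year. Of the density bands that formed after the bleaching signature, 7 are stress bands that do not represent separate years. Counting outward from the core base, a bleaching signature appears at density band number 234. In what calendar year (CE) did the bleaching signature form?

1898 CE

Between density band 234 and the growth surface there are 299 − 234 = 65 density bands.
Excluding 7 false density bands: 65 − 7 = 58.
Dividing by 2 density bands per year: 58 / 2 = 29 years.
Counting back 29 years from 1927 CE places the bleaching signature in 1927 − 29 = 1898 CE.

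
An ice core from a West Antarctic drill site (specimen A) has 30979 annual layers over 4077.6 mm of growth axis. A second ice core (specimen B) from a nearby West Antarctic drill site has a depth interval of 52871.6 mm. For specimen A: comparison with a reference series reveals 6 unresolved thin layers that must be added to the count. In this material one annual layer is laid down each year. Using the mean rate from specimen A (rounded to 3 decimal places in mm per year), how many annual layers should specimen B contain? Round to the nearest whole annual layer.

Specimen A: true annual layer count = 30979 + 6 = 30985.
A: 4077.6 mm over 30985 years gives 4077.6 / 30985 ≈ 0.132 mm/year.
Specimen B: 52871.6 mm / 0.132 mm per year = 400542.42 years ≈ 400542 annual layers.

400542 annual layers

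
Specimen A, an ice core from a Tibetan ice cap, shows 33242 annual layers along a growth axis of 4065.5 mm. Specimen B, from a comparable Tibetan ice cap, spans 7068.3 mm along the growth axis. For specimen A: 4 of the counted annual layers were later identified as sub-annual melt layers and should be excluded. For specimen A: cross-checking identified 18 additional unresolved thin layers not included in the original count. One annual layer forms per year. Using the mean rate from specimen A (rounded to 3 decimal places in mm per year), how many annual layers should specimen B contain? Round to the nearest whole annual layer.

Specimen A: adjusted count: 33242 − 4 + 18 = 33256 annual layers.
A: Mean rate = 4065.5 mm / 33256 years ≈ 0.122 mm/year.
B spans 7068.3 / 0.122 = 57936.89 years ≈ 57937 annual layers.

57937 annual layers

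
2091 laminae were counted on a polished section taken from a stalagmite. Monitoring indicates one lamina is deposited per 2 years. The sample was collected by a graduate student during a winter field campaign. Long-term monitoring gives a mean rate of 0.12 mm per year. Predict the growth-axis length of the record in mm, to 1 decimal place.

501.8 mm

Multiplying by 2 years per lamina: 2091 × 2 = 4182 years.
Predicted length = 0.12 mm/year × 4182 years = 501.8 mm.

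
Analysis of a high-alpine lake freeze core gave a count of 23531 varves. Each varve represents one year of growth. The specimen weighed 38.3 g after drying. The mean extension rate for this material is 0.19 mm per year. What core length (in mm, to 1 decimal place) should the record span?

4470.9 mm

The record spans 23531 years at 0.19 mm per year.
Predicted length = 0.19 mm/year × 23531 years = 4470.9 mm.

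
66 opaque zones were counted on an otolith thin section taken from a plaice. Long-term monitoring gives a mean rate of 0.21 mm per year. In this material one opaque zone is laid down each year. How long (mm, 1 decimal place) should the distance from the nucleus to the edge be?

13.9 mm

66 years of growth are recorded.
66 years at 0.21 mm/year gives 0.21 × 66 = 13.9 mm.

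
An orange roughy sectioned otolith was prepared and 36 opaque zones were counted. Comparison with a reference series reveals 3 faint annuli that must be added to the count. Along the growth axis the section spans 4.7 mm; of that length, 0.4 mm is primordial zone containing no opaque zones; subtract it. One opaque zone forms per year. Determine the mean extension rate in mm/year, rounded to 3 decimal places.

After corrections the count is 36 + 3 = 39 opaque zones.
Removing the 0.4 mm offcut leaves 4.7 − 0.4 = 4.3 mm.
Mean rate = 4.3 mm / 39 years ≈ 0.110 mm/year.

0.110 mm/year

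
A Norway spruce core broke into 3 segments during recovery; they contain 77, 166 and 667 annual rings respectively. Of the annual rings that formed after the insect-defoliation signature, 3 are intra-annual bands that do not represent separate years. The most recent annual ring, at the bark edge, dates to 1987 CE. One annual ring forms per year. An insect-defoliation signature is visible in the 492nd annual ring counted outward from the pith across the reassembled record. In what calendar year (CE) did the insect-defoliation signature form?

Total annual rings = 77 + 166 + 667 = 910.
910 − 492 = 418 annual rings lie beyond the insect-defoliation signature toward the bark edge.
Removing the 3 false annual rings leaves 418 − 3 = 415 true annual rings beyond the insect-defoliation signature.
The annual ring at the bark edge is 1987 CE, so the insect-defoliation signature dates to 1987 − 415 = 1572 CE.

1572 CE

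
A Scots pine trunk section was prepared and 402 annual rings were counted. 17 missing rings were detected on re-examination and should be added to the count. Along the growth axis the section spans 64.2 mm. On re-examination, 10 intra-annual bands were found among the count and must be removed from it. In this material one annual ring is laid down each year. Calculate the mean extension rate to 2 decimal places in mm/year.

0.16 mm/year

Adjusted count: 402 − 10 + 17 = 409 annual rings.
64.2 mm over 409 years gives 64.2 / 409 ≈ 0.16 mm/year.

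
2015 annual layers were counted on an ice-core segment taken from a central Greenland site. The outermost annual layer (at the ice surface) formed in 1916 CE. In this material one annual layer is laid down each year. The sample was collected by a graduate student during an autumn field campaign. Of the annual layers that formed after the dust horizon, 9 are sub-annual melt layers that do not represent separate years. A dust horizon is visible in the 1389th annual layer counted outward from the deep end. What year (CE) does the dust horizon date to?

1299 CE

Between annual layer 1389 and the ice surface there are 2015 − 1389 = 626 annual layers.
Excluding 9 false annual layers: 626 − 9 = 617.
Counting back 617 years from 1916 CE places the dust horizon in 1916 − 617 = 1299 CE.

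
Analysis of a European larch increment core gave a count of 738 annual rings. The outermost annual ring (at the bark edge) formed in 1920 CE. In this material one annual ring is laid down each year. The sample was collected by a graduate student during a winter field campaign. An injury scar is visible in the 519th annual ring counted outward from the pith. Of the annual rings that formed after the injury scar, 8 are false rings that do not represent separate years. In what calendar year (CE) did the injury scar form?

1709 CE

738 − 519 = 219 annual rings lie beyond the injury scar toward the bark edge.
Excluding 8 false annual rings: 219 − 8 = 211.
Counting back 211 years from 1920 CE places the injury scar in 1920 − 211 = 1709 CE.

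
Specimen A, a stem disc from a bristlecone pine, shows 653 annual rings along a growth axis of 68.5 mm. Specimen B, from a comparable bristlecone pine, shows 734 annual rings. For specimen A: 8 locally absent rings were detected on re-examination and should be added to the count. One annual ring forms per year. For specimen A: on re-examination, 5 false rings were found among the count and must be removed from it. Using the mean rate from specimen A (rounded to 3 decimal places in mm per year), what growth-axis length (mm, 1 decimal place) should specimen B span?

76.3 mm

Specimen A: after corrections the count is 653 − 5 + 8 = 656 annual rings.
A: Mean rate = 68.5 mm / 656 years ≈ 0.104 mm per year.
For B, 0.104 mm/year × 734 years = 76.3 mm.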